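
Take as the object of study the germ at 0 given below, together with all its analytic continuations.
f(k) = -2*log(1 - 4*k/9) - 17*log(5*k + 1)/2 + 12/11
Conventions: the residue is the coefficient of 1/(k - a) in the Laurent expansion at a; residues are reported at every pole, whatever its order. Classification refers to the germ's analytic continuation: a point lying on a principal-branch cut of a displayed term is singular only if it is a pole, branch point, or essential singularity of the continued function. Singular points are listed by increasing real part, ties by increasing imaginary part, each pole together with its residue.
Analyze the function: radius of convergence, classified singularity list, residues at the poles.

Radius of convergence at 0: 1/5.
At -1/5: a logarithmic branch point.
At 9/4: a logarithmic branch point.

Branch term (-17/2)*log(1 - k/(-1/5)): its argument vanishes at k = -1/5, a logarithmic branch point, modulus 1/5.
Branch term (-2)*log(1 - k/(9/4)): its argument vanishes at k = 9/4, a logarithmic branch point, modulus 9/4.
The radius of convergence is the smallest modulus among the singular points: 1/5.
List the singular points by increasing real part (a conjugate pair: the negative imaginary part first).


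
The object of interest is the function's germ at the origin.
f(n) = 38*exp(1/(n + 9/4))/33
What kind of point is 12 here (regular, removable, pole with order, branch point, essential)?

There is no denominator, hence no pole anywhere.
The essential point of exp(1/(n - (-9/4))) is -9/4, not 12.
So the germ continues analytically to 12.

The point is a regular point.


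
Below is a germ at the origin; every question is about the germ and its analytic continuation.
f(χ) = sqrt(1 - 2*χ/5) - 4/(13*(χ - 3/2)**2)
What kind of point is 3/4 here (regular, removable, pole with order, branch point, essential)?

The point is a regular point.

Denominator factors: χ - 3/2 = -3/4 at χ = 3/4 — none vanishes.
Branch term sqrt(1 - χ/(5/2)): argument at 3/4 is 7/10, nonzero, so 3/4 is not its branch point (a point on a principal cut is still regular for the continued germ).
So the germ continues analytically to 3/4.


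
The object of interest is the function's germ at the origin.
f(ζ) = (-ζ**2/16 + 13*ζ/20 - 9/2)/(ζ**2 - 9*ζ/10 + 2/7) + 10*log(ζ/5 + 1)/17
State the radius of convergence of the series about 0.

Denominator factor (ζ**2 - 9*ζ/10 + 2/7): discriminant -233/700, complex-conjugate roots (9/20) + ((1/140)*sqrt(1631))*i and (9/20) - ((1/140)*sqrt(1631))*i; poles of order 1, moduli (1/7)*sqrt(14) and (1/7)*sqrt(14).
Branch term (10/17)*log(1 - ζ/(-5)): its argument vanishes at ζ = -5, a logarithmic branch point, modulus 5.
The radius of convergence is the smallest modulus among the singular points: (1/7)*sqrt(14).

The radius of convergence is (1/7)*sqrt(14).


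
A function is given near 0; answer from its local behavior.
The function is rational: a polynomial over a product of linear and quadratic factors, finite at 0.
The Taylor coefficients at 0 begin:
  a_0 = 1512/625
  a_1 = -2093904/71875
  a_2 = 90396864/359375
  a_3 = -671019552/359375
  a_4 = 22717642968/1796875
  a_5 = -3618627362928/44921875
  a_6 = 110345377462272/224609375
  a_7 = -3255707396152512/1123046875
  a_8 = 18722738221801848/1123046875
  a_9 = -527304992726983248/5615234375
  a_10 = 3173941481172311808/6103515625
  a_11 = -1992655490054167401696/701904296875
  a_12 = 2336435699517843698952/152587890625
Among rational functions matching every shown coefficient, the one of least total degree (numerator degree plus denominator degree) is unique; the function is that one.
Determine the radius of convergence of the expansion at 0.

No rational of total degree below 11 reproduces all 13 coefficients; solving the [2/9] Pade equations on them gives f(β) = (-7*β**2/5 - 40*β/23 + 7/5)/((β - 5/2)**3*(β**2 - 4*β/3 - 1/3)**3), whose expansion matches every shown term.
Denominator factor (β - 5/2)^3: pole of order 3 at 5/2, modulus 5/2.
Denominator factor (β**2 - 4*β/3 - 1/3)^3: discriminant 28/9, real irrational roots 2/3 + (1/3)*sqrt(7) and 2/3 - (1/3)*sqrt(7); poles of order 3, moduli 2/3 + (1/3)*sqrt(7) and -2/3 + (1/3)*sqrt(7).
The radius of convergence is the smallest modulus among the singular points: -2/3 + (1/3)*sqrt(7).

The radius of convergence is -2/3 + (1/3)*sqrt(7).


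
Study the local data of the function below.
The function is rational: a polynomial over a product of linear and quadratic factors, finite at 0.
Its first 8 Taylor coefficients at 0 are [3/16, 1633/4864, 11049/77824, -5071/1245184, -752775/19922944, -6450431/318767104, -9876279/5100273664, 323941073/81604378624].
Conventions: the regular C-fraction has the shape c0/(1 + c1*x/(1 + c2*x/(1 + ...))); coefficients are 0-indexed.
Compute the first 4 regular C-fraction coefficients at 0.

Taylor coefficients (read off): a_0 = 3/16, a_1 = 1633/4864, a_2 = 11049/77824, a_3 = -5071/1245184.
c0 = a_0 = 3/16. Peel one level at a time: if S = 1 + c*x/S' with S'(0) = 1, then c is the x-coefficient of S and S' = c*x/(S - 1).
S_1 = c0/f = 1 + (-1633/912)*x + (63653/25992)*x^2 + ...; c1 = -1633/912.
S_2 = c1*x/(S_1 - 1) = 1 + (127306/93081)*x + (509224/2666689)*x^2 + ...; c2 = 127306/93081.
S_3 = c2*x/(S_2 - 1) = 1 + (-228/1633)*x + ...; c3 = -228/1633.

The regular C-fraction coefficients are [3/16, -1633/912, 127306/93081, -228/1633].


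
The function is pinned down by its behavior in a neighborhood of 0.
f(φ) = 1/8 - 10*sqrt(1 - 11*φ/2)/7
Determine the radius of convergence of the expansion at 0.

The radius of convergence is 2/11.

Branch term (-10/7)*sqrt(1 - φ/(2/11)): its argument vanishes at φ = 2/11, a square-root branch point, modulus 2/11.
The radius of convergence is the smallest modulus among the singular points: 2/11.


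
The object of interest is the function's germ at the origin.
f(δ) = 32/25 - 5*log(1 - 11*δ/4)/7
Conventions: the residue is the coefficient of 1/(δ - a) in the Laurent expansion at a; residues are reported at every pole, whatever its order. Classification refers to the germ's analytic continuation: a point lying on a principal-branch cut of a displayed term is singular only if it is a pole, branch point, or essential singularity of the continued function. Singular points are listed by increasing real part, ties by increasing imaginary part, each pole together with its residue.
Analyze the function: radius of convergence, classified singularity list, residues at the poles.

Radius of convergence at 0: 4/11.
At 4/11: a logarithmic branch point.

Branch term (-5/7)*log(1 - δ/(4/11)): its argument vanishes at δ = 4/11, a logarithmic branch point, modulus 4/11.
The radius of convergence is the smallest modulus among the singular points: 4/11.


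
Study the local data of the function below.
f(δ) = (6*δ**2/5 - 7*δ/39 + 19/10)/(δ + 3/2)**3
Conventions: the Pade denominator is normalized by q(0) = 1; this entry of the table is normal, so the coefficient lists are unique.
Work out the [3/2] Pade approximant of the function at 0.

The Pade approximant has numerator coefficients [76/135, -83560408/389077845, 150302896/389077845, -300605792/3501700605]; denominator coefficients [1, 10253554/5985813, 14128780/17957439].

Taylor coefficients needed (expand at 0): a_0 = 76/135, a_1 = -6208/5265, a_2 = 10336/5265, a_3 = -119456/47385, a_4 = 394304/142155, a_5 = -393472/142155.
Write the denominator as Q(δ) = 1 + q1*δ + q2*δ^2. Requiring Q*f - P = O(δ^6) with deg P <= 3 kills the coefficients of δ^4..δ^5 in Q*f:
  δ^4: a_4 + q1*a_3 + q2*a_2 = 0, i.e. 394304/142155 + (-119456/47385)*q1 + (10336/5265)*q2 = 0.
  δ^5: a_5 + q1*a_4 + q2*a_3 = 0, i.e. -393472/142155 + (394304/142155)*q1 + (-119456/47385)*q2 = 0.
Solving this linear system: q1 = 10253554/5985813, q2 = 14128780/17957439.
The numerator is Q*f truncated at degree 3: P0 = a_0 = 76/135; P1 = a_1 + q1*a_0 = -83560408/389077845; P2 = a_2 + q1*a_1 + q2*a_0 = 150302896/389077845; P3 = a_3 + q1*a_2 + q2*a_1 = -300605792/3501700605.


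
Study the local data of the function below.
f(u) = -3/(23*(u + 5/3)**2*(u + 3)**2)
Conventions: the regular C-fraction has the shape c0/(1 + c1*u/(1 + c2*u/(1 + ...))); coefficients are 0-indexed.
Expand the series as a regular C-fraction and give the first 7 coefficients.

The regular C-fraction coefficients are [-3/575, 28/15, -143/210, 11629/30030, -235305/1662947, 257257/965207, -11629/298634].

Taylor coefficients (expand at 0): a_0 = -3/575, a_1 = 28/2875, a_2 = -166/14375, a_3 = 7196/646875, a_4 = -18463/1940625, a_5 = 365848/48515625, a_6 = -12387652/2183203125.
c0 = a_0 = -3/575. Peel one level at a time: if S = 1 + c*u/S' with S'(0) = 1, then c is the u-coefficient of S and S' = c*u/(S - 1).
S_1 = c0/f = 1 + (28/15)*u + (286/225)*u^2 + ...; c1 = 28/15.
S_2 = c1*u/(S_1 - 1) = 1 + (-143/210)*u + (11629/44100)*u^2 + ...; c2 = -143/210.
S_3 = c2*u/(S_2 - 1) = 1 + (11629/30030)*u + (2241/40898)*u^2 + ...; c3 = 11629/30030.
S_4 = c3*u/(S_3 - 1) = 1 + (-235305/1662947)*u + (5100165/135233641)*u^2 + ...; c4 = -235305/1662947.
S_5 = c4*u/(S_4 - 1) = 1 + (257257/965207)*u + (143/13778)*u^2 + ...; c5 = 257257/965207.
S_6 = c5*u/(S_5 - 1) = 1 + (-11629/298634)*u + ...; c6 = -11629/298634.


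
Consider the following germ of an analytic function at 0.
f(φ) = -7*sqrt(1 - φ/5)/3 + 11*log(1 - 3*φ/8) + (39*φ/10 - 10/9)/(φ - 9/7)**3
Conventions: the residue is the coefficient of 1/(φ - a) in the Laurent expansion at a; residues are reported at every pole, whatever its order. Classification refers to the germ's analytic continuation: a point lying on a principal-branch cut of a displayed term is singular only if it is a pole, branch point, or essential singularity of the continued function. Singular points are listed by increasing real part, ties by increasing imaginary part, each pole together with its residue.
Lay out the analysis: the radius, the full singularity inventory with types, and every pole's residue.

Radius of convergence at 0: 9/7.
At 9/7: a pole of order 3; residue 0.
At 8/3: a logarithmic branch point.
At 5: an algebraic (square-root) branch point.

Denominator factor (φ - 9/7)^3: pole of order 3 at 9/7, modulus 9/7.
Branch term (-7/3)*sqrt(1 - φ/(5)): its argument vanishes at φ = 5, a square-root branch point, modulus 5.
Branch term (11)*log(1 - φ/(8/3)): its argument vanishes at φ = 8/3, a logarithmic branch point, modulus 8/3.
The radius of convergence is the smallest modulus among the singular points: 9/7.
The branch terms are analytic at 9/7 and contribute nothing to the residue; only the rational part matters.
At the order-3 pole 9/7 set g(φ) = (φ - (9/7))^3*(rational part) = 39*φ/10 - 10/9.
Order-3 pole: residue = g''(a)/2; g''(9/7) = 0, so the residue is 0.
List the singular points by increasing real part (a conjugate pair: the negative imaginary part first).


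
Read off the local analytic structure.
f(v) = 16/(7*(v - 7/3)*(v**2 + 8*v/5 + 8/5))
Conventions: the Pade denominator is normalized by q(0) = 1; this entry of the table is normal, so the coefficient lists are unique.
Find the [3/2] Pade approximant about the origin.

The Pade approximant has numerator coefficients [-30/49, -270450/1200059, -74250/1200059, -101250/1200059]; denominator coefficients [1, 161069/171437, 696481/1371496].

Taylor coefficients needed (expand at 0): a_0 = -30/49, a_1 = 120/343, a_2 = -765/9604, a_3 = -12585/67228, a_4 = 814425/3764768, a_5 = -1425465/13176688.
Write the denominator as Q(v) = 1 + q1*v + q2*v^2. Requiring Q*f - P = O(v^6) with deg P <= 3 kills the coefficients of v^4..v^5 in Q*f:
  v^4: a_4 + q1*a_3 + q2*a_2 = 0, i.e. 814425/3764768 + (-12585/67228)*q1 + (-765/9604)*q2 = 0.
  v^5: a_5 + q1*a_4 + q2*a_3 = 0, i.e. -1425465/13176688 + (814425/3764768)*q1 + (-12585/67228)*q2 = 0.
Solving this linear system: q1 = 161069/171437, q2 = 696481/1371496.
The numerator is Q*f truncated at degree 3: P0 = a_0 = -30/49; P1 = a_1 + q1*a_0 = -270450/1200059; P2 = a_2 + q1*a_1 + q2*a_0 = -74250/1200059; P3 = a_3 + q1*a_2 + q2*a_1 = -101250/1200059.


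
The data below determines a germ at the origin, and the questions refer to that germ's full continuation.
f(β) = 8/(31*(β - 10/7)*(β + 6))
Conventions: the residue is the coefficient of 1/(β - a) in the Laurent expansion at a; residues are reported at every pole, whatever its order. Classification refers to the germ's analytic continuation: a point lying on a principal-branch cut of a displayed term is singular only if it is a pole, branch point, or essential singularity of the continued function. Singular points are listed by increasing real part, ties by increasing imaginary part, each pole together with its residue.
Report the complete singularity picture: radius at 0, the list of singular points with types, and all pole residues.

Radius of convergence at 0: 10/7.
At -6: a pole of order 1; residue -14/403.
At 10/7: a pole of order 1; residue 14/403.

Denominator factor (β - 10/7): pole of order 1 at 10/7, modulus 10/7.
Denominator factor (β + 6): pole of order 1 at -6, modulus 6.
The radius of convergence is the smallest modulus among the singular points: 10/7.
At the order-1 pole -6 set g(β) = (β - (-6))*f(β) = 8/(31*(β - 10/7)).
Simple pole: residue = g(a) at a = -6, which is -14/403.
At the order-1 pole 10/7 set g(β) = (β - (10/7))*f(β) = 8/(31*(β + 6)).
Simple pole: residue = g(a) at a = 10/7, which is 14/403.
List the singular points by increasing real part (a conjugate pair: the negative imaginary part first).


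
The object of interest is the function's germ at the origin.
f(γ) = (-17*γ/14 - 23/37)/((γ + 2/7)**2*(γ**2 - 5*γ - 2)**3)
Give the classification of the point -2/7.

The denominator factor γ + 2/7 vanishes at -2/7 and appears to the power 2; the numerator there equals -498/1813, nonzero, and no other factor vanishes.
Hence a pole whose order is the multiplicity, 2.

The point is a pole of order 2.


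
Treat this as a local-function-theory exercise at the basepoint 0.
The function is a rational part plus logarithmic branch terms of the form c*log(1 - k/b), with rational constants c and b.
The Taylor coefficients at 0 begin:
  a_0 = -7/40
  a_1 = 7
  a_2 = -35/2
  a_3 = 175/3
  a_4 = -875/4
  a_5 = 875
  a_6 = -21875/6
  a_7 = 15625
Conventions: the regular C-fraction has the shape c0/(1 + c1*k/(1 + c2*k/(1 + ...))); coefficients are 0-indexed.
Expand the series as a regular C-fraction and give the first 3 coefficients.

The regular C-fraction coefficients are [-7/40, 40, -75/2].

Taylor coefficients (read off): a_0 = -7/40, a_1 = 7, a_2 = -35/2.
c0 = a_0 = -7/40. Peel one level at a time: if S = 1 + c*k/S' with S'(0) = 1, then c is the k-coefficient of S and S' = c*k/(S - 1).
S_1 = c0/f = 1 + (40)*k + (1500)*k^2 + ...; c1 = 40.
S_2 = c1*k/(S_1 - 1) = 1 + (-75/2)*k + ...; c2 = -75/2.


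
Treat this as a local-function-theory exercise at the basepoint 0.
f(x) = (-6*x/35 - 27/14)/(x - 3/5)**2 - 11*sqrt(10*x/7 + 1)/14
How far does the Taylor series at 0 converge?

The radius of convergence is 3/5.

Denominator factor (x - 3/5)^2: pole of order 2 at 3/5, modulus 3/5.
Branch term (-11/14)*sqrt(1 - x/(-7/10)): its argument vanishes at x = -7/10, a square-root branch point, modulus 7/10.
The radius of convergence is the smallest modulus among the singular points: 3/5.


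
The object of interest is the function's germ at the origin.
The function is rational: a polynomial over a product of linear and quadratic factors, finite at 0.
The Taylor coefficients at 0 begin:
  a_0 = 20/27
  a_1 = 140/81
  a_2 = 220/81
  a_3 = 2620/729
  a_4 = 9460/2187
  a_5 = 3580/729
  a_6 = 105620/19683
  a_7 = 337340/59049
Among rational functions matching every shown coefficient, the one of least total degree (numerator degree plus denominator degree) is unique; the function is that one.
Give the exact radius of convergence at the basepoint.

No rational of total degree below 3 reproduces all 8 coefficients; solving the [0/3] Pade equations on them gives f(ξ) = -5/(3*(ξ - 3/2)**2*(ξ - 1)), whose expansion matches every shown term.
Denominator factor (ξ - 1): pole of order 1 at 1, modulus 1.
Denominator factor (ξ - 3/2)^2: pole of order 2 at 3/2, modulus 3/2.
The radius of convergence is the smallest modulus among the singular points: 1.

The radius of convergence is 1.


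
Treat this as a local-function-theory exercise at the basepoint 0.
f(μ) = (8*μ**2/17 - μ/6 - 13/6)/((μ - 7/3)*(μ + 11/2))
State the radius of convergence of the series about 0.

The radius of convergence is 7/3.

Denominator factor (μ - 7/3): pole of order 1 at 7/3, modulus 7/3.
Denominator factor (μ + 11/2): pole of order 1 at -11/2, modulus 11/2.
The radius of convergence is the smallest modulus among the singular points: 7/3.


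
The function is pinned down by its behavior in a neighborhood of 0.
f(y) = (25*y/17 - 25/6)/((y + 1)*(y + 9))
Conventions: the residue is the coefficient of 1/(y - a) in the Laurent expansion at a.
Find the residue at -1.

The residue is -575/816.

At the order-1 pole -1 set g(y) = (y - (-1))*f(y) = (25*y/17 - 25/6)/(y + 9).
Simple pole: residue = g(a) at a = -1, which is -575/816.


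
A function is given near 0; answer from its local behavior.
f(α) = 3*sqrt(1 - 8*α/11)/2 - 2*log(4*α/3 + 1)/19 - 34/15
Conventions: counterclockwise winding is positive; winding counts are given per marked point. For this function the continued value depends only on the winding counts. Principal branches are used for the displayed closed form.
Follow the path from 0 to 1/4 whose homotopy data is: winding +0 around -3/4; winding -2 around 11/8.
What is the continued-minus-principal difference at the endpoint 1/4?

The rational part is single-valued and drops out of the difference; each branch term changes only by its own monodromy.
(3/2)*sqrt(1 - α/(11/8)): winding -2 is even, the square root returns to the same sheet, contribution 0.
(-2/19)*log(1 - α/(-3/4)): winding 0 around -3/4, so this term returns to its principal value, contribution 0.
Summing the contributions at α = 1/4 gives 0.

Continued minus principal equals 0.


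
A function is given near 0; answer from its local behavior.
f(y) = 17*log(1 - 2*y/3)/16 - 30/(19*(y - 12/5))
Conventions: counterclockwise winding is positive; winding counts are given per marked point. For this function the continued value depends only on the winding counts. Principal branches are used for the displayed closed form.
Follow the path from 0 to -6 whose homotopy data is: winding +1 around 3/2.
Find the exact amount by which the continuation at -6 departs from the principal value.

The rational part is single-valued and drops out of the difference; each branch term changes only by its own monodromy.
(17/16)*log(1 - y/(3/2)): each positive loop around 3/2 adds 2*pi*i to the log, so winding +1 contributes (17/16)*(1)*2*pi*i = (17/8)*pi*i.
Summing the contributions at y = -6 gives (17/8)*pi*i.

Continued minus principal equals (17/8)*pi*i.


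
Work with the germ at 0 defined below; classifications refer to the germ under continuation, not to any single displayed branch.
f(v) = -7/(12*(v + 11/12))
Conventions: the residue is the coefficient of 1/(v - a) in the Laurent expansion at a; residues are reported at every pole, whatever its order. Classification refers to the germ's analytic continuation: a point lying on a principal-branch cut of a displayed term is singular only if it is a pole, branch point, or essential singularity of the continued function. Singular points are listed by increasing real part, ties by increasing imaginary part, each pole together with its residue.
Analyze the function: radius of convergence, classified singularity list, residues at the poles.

Radius of convergence at 0: 11/12.
At -11/12: a pole of order 1; residue -7/12.

Denominator factor (v + 11/12): pole of order 1 at -11/12, modulus 11/12.
The radius of convergence is the smallest modulus among the singular points: 11/12.
At the order-1 pole -11/12 set g(v) = (v - (-11/12))*f(v) = -7/12.
Simple pole: residue = g(a) at a = -11/12, which is -7/12.


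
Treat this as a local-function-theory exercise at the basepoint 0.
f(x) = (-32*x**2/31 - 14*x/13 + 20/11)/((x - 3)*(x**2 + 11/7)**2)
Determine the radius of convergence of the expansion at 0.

Denominator factor (x**2 + 11/7)^2: discriminant -44/7, complex-conjugate roots ((1/7)*sqrt(77))*i and -((1/7)*sqrt(77))*i; poles of order 2, moduli (1/7)*sqrt(77) and (1/7)*sqrt(77).
Denominator factor (x - 3): pole of order 1 at 3, modulus 3.
The radius of convergence is the smallest modulus among the singular points: (1/7)*sqrt(77).

The radius of convergence is (1/7)*sqrt(77).


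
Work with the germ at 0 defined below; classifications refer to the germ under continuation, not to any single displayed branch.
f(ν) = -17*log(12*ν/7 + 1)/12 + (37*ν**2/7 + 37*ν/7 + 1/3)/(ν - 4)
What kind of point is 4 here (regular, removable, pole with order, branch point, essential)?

The point is a pole of order 1.

The denominator factor ν - 4 vanishes at 4 and appears to the power 1; the numerator there equals 2227/21, nonzero, and no other factor vanishes.
The branch terms are analytic at this point.
Hence a pole whose order is the multiplicity, 1.


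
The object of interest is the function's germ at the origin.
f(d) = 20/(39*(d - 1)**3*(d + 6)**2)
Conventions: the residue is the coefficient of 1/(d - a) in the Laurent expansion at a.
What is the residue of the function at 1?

The residue is 20/31213.

At the order-3 pole 1 set g(d) = (d - (1))^3*f(d) = 20/(39*(d + 6)**2).
Order-3 pole: residue = g''(a)/2; g''(1) = 40/31213, so the residue is 20/31213.


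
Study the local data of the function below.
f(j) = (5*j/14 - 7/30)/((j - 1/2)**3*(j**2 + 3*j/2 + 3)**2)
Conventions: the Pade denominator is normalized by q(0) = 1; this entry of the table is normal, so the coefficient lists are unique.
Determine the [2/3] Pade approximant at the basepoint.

Taylor coefficients needed (expand at 0): a_0 = 28/135, a_1 = 136/189, a_2 = 6133/2835, a_3 = 821/135, a_4 = 182047/11340, a_5 = 16507/405.
Write the denominator as Q(j) = 1 + q1*j + q2*j^2 + q3*j^3. Requiring Q*f - P = O(j^6) with deg P <= 2 kills the coefficients of j^3..j^5 in Q*f:
  j^3: a_3 + q1*a_2 + q2*a_1 + q3*a_0 = 0, i.e. 821/135 + (6133/2835)*q1 + (136/189)*q2 + (28/135)*q3 = 0.
  j^4: a_4 + q1*a_3 + q2*a_2 + q3*a_1 = 0, i.e. 182047/11340 + (821/135)*q1 + (6133/2835)*q2 + (136/189)*q3 = 0.
  j^5: a_5 + q1*a_4 + q2*a_3 + q3*a_2 = 0, i.e. 16507/405 + (182047/11340)*q1 + (821/135)*q2 + (6133/2835)*q3 = 0.
Solving this linear system: q1 = -218552091/83664259, q2 = -1331804413/334657036, q3 = 1963077331/167328518.
The numerator is Q*f truncated at degree 2: P0 = a_0 = 28/135; P1 = a_1 + q1*a_0 = 2007926612/11294674965; P2 = a_2 + q1*a_1 + q2*a_0 = -128508613904/237188174265.

The Pade approximant has numerator coefficients [28/135, 2007926612/11294674965, -128508613904/237188174265]; denominator coefficients [1, -218552091/83664259, -1331804413/334657036, 1963077331/167328518].


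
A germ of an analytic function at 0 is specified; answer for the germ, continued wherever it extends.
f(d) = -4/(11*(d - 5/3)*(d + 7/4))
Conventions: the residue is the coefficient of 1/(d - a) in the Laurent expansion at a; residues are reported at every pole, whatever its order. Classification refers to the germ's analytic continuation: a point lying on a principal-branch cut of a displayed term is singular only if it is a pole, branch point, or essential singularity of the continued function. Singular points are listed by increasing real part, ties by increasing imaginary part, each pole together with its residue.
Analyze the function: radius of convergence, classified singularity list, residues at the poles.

Denominator factor (d - 5/3): pole of order 1 at 5/3, modulus 5/3.
Denominator factor (d + 7/4): pole of order 1 at -7/4, modulus 7/4.
The radius of convergence is the smallest modulus among the singular points: 5/3.
At the order-1 pole -7/4 set g(d) = (d - (-7/4))*f(d) = -4/(11*(d - 5/3)).
Simple pole: residue = g(a) at a = -7/4, which is 48/451.
At the order-1 pole 5/3 set g(d) = (d - (5/3))*f(d) = -4/(11*(d + 7/4)).
Simple pole: residue = g(a) at a = 5/3, which is -48/451.
List the singular points by increasing real part (a conjugate pair: the negative imaginary part first).

Radius of convergence at 0: 5/3.
At -7/4: a pole of order 1; residue 48/451.
At 5/3: a pole of order 1; residue -48/451.


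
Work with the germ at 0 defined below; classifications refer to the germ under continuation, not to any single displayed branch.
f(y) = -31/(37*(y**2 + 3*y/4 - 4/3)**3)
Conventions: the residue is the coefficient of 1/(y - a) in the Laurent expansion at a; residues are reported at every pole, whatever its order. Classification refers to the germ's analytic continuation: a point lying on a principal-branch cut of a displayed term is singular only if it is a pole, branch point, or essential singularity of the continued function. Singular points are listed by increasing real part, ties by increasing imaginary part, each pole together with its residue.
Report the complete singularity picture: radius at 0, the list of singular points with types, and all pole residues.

Denominator factor (y**2 + 3*y/4 - 4/3)^3: discriminant 283/48, real irrational roots -3/8 + (1/24)*sqrt(849) and -3/8 - (1/24)*sqrt(849); poles of order 3, moduli -3/8 + (1/24)*sqrt(849) and 3/8 + (1/24)*sqrt(849).
The radius of convergence is the smallest modulus among the singular points: -3/8 + (1/24)*sqrt(849).
The factor y**2 + 3*y/4 - 4/3 splits as (y - a)(y - a') with a = -3/8 - (1/24)*sqrt(849), a' = -3/8 + (1/24)*sqrt(849). At the order-3 pole a set g(y) = (y - a)^3*f(y) = [-31/37] / (y - a')^3.
Order-3 pole: residue = g''(a)/2; g''(-3/8 - (1/24)*sqrt(849)) = (3428352/838611919)*sqrt(849), so the residue is (1714176/838611919)*sqrt(849).
The factor y**2 + 3*y/4 - 4/3 splits as (y - a)(y - a') with a = -3/8 + (1/24)*sqrt(849), a' = -3/8 - (1/24)*sqrt(849). At the order-3 pole a set g(y) = (y - a)^3*f(y) = [-31/37] / (y - a')^3.
Order-3 pole: residue = g''(a)/2; g''(-3/8 + (1/24)*sqrt(849)) = -(3428352/838611919)*sqrt(849), so the residue is -(1714176/838611919)*sqrt(849).
List the singular points by increasing real part (a conjugate pair: the negative imaginary part first).

Radius of convergence at 0: -3/8 + (1/24)*sqrt(849).
At -3/8 - (1/24)*sqrt(849): a pole of order 3; residue (1714176/838611919)*sqrt(849).
At -3/8 + (1/24)*sqrt(849): a pole of order 3; residue -(1714176/838611919)*sqrt(849).


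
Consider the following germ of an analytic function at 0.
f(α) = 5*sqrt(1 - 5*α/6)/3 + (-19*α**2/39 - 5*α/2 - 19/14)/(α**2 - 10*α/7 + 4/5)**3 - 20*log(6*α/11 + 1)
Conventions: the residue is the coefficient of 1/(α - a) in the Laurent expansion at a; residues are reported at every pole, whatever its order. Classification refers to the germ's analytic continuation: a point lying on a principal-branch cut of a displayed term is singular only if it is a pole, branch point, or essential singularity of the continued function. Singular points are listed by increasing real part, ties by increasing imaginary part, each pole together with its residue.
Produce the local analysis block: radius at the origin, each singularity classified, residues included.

Radius of convergence at 0: (2/5)*sqrt(5).
At -11/6: a logarithmic branch point.
At (5/7) - ((1/35)*sqrt(355))*i: a pole of order 3; residue -((42259315/55834116)*sqrt(355))*i.
At (5/7) + ((1/35)*sqrt(355))*i: a pole of order 3; residue ((42259315/55834116)*sqrt(355))*i.
At 6/5: an algebraic (square-root) branch point.


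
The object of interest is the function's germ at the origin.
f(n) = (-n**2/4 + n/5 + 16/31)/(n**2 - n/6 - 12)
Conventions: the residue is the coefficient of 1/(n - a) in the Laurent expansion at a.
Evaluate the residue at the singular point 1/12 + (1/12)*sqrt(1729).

The residue is 19/240 - (110291/12863760)*sqrt(1729).

The factor n**2 - n/6 - 12 splits as (n - a)(n - a') with a = 1/12 + (1/12)*sqrt(1729), a' = 1/12 - (1/12)*sqrt(1729). At the order-1 pole a set g(n) = (n - a)*f(n) = [-n**2/4 + n/5 + 16/31] / (n - a').
Simple pole: residue = g(a) at a = 1/12 + (1/12)*sqrt(1729), which is 19/240 - (110291/12863760)*sqrt(1729).


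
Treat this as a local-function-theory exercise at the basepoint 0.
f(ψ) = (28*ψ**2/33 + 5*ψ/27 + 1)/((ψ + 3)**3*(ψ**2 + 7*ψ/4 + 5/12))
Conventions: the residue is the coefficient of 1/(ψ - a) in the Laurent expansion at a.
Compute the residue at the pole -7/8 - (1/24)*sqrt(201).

The factor ψ**2 + 7*ψ/4 + 5/12 splits as (ψ - a)(ψ - a') with a = -7/8 - (1/24)*sqrt(201), a' = -7/8 + (1/24)*sqrt(201). At the order-1 pole a set g(ψ) = (ψ - a)*f(ψ) = [(28*ψ**2/33 + 5*ψ/27 + 1)/(ψ + 3)**3] / (ψ - a').
Simple pole: residue = g(a) at a = -7/8 - (1/24)*sqrt(201), which is -11447/41250 - (187397/8291250)*sqrt(201).

The residue is -11447/41250 - (187397/8291250)*sqrt(201).


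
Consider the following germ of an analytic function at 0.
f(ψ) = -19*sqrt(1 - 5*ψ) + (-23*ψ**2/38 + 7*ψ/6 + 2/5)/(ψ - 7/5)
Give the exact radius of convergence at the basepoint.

The radius of convergence is 1/5.

Denominator factor (ψ - 7/5): pole of order 1 at 7/5, modulus 7/5.
Branch term (-19)*sqrt(1 - ψ/(1/5)): its argument vanishes at ψ = 1/5, a square-root branch point, modulus 1/5.
The radius of convergence is the smallest modulus among the singular points: 1/5.


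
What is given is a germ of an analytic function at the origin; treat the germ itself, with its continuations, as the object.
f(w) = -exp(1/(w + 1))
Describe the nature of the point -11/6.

The point is a regular point.

There is no denominator, hence no pole anywhere.
The essential point of exp(1/(w - (-1))) is -1, not -11/6.
So the germ continues analytically to -11/6.


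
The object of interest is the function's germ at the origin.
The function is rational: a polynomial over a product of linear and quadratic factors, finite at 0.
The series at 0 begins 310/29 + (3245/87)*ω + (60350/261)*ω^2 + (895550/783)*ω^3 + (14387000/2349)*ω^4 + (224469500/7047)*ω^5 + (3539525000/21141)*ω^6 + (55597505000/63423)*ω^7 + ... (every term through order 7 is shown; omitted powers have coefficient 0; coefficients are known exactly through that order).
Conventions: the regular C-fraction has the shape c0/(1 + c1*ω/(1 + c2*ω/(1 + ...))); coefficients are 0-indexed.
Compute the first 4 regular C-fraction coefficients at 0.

The regular C-fraction coefficients are [310/29, -649/186, -327139/120714, 1860/649].

Taylor coefficients (read off): a_0 = 310/29, a_1 = 3245/87, a_2 = 60350/261, a_3 = 895550/783.
c0 = a_0 = 310/29. Peel one level at a time: if S = 1 + c*ω/S' with S'(0) = 1, then c is the ω-coefficient of S and S' = c*ω/(S - 1).
S_1 = c0/f = 1 + (-649/186)*ω + (-327139/34596)*ω^2 + ...; c1 = -649/186.
S_2 = c1*ω/(S_1 - 1) = 1 + (-327139/120714)*ω + (3271390/421201)*ω^2 + ...; c2 = -327139/120714.
S_3 = c2*ω/(S_2 - 1) = 1 + (1860/649)*ω + ...; c3 = 1860/649.


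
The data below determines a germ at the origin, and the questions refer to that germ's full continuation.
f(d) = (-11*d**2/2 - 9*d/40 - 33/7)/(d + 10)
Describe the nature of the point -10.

The denominator factor d + 10 vanishes at -10 and appears to the power 1; the numerator there equals -15469/28, nonzero, and no other factor vanishes.
Hence a pole whose order is the multiplicity, 1.

The point is a pole of order 1.


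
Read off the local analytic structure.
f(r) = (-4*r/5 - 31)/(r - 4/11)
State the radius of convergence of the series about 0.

The radius of convergence is 4/11.

Denominator factor (r - 4/11): pole of order 1 at 4/11, modulus 4/11.
The radius of convergence is the smallest modulus among the singular points: 4/11.


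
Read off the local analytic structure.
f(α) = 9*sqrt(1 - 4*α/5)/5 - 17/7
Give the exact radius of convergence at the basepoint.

Branch term (9/5)*sqrt(1 - α/(5/4)): its argument vanishes at α = 5/4, a square-root branch point, modulus 5/4.
The radius of convergence is the smallest modulus among the singular points: 5/4.

The radius of convergence is 5/4.


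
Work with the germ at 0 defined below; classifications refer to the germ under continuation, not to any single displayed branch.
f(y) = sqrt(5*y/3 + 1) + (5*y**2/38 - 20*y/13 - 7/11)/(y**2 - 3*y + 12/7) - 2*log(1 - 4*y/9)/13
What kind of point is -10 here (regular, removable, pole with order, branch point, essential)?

The point is a regular point.

Denominator factors: y**2 - 3*y + 12/7 = 922/7 at y = -10 — none vanishes.
Branch term log(1 - y/(9/4)): argument at -10 is 49/9, nonzero, so -10 is not its branch point (a point on a principal cut is still regular for the continued germ).
Branch term sqrt(1 - y/(-3/5)): argument at -10 is -47/3, nonzero, so -10 is not its branch point (a point on a principal cut is still regular for the continued germ).
So the germ continues analytically to -10.


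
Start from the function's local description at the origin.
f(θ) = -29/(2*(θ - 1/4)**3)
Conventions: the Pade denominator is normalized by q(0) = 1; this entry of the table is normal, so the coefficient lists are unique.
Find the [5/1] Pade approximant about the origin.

Taylor coefficients needed (expand at 0): a_0 = 928, a_1 = 11136, a_2 = 89088, a_3 = 593920, a_4 = 3563520, a_5 = 19955712, a_6 = 106430464.
Write the denominator as Q(θ) = 1 + q1*θ. Requiring Q*f - P = O(θ^7) with deg P <= 5 kills the coefficients of θ^6..θ^6 in Q*f:
  θ^6: a_6 + q1*a_5 = 0, i.e. 106430464 + (19955712)*q1 = 0.
Solving this linear system: q1 = -16/3.
The numerator is Q*f truncated at degree 5: P0 = a_0 = 928; P1 = a_1 + q1*a_0 = 18560/3; P2 = a_2 + q1*a_1 = 29696; P3 = a_3 + q1*a_2 = 118784; P4 = a_4 + q1*a_3 = 1187840/3; P5 = a_5 + q1*a_4 = 950272.

The Pade approximant has numerator coefficients [928, 18560/3, 29696, 118784, 1187840/3, 950272]; denominator coefficients [1, -16/3].


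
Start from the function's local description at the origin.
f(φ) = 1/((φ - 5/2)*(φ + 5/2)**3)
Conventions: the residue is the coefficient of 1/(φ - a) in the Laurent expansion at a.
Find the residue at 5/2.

The residue is 1/125.

At the order-1 pole 5/2 set g(φ) = (φ - (5/2))*f(φ) = (φ + 5/2)**(-3).
Simple pole: residue = g(a) at a = 5/2, which is 1/125.


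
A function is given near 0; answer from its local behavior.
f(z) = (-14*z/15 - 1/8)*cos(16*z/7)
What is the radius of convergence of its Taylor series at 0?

The factor cos(16*z/7) is entire and contributes no finite singular point.
The polynomial part has no poles.
No finite singular points: the Taylor series at 0 converges everywhere.

The radius of convergence is infinite.


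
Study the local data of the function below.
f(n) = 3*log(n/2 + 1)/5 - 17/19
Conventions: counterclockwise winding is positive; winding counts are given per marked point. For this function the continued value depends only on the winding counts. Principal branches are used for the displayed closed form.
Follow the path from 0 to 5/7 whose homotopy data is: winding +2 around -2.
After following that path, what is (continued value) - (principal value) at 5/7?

Continued minus principal equals (12/5)*pi*i.

The rational part is single-valued and drops out of the difference; each branch term changes only by its own monodromy.
(3/5)*log(1 - n/(-2)): each positive loop around -2 adds 2*pi*i to the log, so winding +2 contributes (3/5)*(2)*2*pi*i = (12/5)*pi*i.
Summing the contributions at n = 5/7 gives (12/5)*pi*i.


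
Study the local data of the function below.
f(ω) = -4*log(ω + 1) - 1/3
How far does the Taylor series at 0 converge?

Branch term (-4)*log(1 - ω/(-1)): its argument vanishes at ω = -1, a logarithmic branch point, modulus 1.
The radius of convergence is the smallest modulus among the singular points: 1.

The radius of convergence is 1.


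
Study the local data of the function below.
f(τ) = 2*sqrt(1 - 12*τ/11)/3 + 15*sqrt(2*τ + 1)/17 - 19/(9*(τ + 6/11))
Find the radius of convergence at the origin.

The radius of convergence is 1/2.

Denominator factor (τ + 6/11): pole of order 1 at -6/11, modulus 6/11.
Branch term (15/17)*sqrt(1 - τ/(-1/2)): its argument vanishes at τ = -1/2, a square-root branch point, modulus 1/2.
Branch term (2/3)*sqrt(1 - τ/(11/12)): its argument vanishes at τ = 11/12, a square-root branch point, modulus 11/12.
The radius of convergence is the smallest modulus among the singular points: 1/2.


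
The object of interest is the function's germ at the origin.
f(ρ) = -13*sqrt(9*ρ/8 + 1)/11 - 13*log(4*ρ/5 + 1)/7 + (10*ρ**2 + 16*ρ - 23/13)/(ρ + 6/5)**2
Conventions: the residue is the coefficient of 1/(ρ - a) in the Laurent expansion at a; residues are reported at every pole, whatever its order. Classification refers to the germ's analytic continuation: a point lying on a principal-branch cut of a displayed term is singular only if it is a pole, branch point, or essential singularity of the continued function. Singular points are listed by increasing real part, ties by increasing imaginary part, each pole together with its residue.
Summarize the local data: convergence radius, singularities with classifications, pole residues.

Denominator factor (ρ + 6/5)^2: pole of order 2 at -6/5, modulus 6/5.
Branch term (-13/11)*sqrt(1 - ρ/(-8/9)): its argument vanishes at ρ = -8/9, a square-root branch point, modulus 8/9.
Branch term (-13/7)*log(1 - ρ/(-5/4)): its argument vanishes at ρ = -5/4, a logarithmic branch point, modulus 5/4.
The radius of convergence is the smallest modulus among the singular points: 8/9.
The branch terms are analytic at -6/5 and contribute nothing to the residue; only the rational part matters.
At the order-2 pole -6/5 set g(ρ) = (ρ - (-6/5))^2*(rational part) = 10*ρ**2 + 16*ρ - 23/13.
Order-2 pole: residue = g'(a); g'(-6/5) = -8, so the residue is -8.
List the singular points by increasing real part (a conjugate pair: the negative imaginary part first).

Radius of convergence at 0: 8/9.
At -5/4: a logarithmic branch point.
At -6/5: a pole of order 2; residue -8.
At -8/9: an algebraic (square-root) branch point.


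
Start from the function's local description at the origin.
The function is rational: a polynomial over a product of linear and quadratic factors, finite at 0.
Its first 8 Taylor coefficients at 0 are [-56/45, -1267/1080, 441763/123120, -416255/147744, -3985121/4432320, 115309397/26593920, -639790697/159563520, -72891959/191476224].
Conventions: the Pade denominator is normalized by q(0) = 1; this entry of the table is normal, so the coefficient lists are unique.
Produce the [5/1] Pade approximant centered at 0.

The Pade approximant has numerator coefficients [-56/45, -281253763/121024440, 1151206469/459892872, 1151206469/2299464360, -8058445283/2299464360, 8058445283/2299464360]; denominator coefficients [1, 1865279/2017074].

Taylor coefficients needed (read off): a_0 = -56/45, a_1 = -1267/1080, a_2 = 441763/123120, a_3 = -416255/147744, a_4 = -3985121/4432320, a_5 = 115309397/26593920, a_6 = -639790697/159563520.
Write the denominator as Q(μ) = 1 + q1*μ. Requiring Q*f - P = O(μ^7) with deg P <= 5 kills the coefficients of μ^6..μ^6 in Q*f:
  μ^6: a_6 + q1*a_5 = 0, i.e. -639790697/159563520 + (115309397/26593920)*q1 = 0.
Solving this linear system: q1 = 1865279/2017074.
The numerator is Q*f truncated at degree 5: P0 = a_0 = -56/45; P1 = a_1 + q1*a_0 = -281253763/121024440; P2 = a_2 + q1*a_1 = 1151206469/459892872; P3 = a_3 + q1*a_2 = 1151206469/2299464360; P4 = a_4 + q1*a_3 = -8058445283/2299464360; P5 = a_5 + q1*a_4 = 8058445283/2299464360.


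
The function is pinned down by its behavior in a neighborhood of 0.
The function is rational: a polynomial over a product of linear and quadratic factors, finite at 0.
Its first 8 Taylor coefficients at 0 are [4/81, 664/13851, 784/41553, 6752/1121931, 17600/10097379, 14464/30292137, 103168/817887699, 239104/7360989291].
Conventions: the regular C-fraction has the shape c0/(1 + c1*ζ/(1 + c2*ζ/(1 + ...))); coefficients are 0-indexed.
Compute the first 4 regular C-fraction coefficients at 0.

Taylor coefficients (read off): a_0 = 4/81, a_1 = 664/13851, a_2 = 784/41553, a_3 = 6752/1121931.
c0 = a_0 = 4/81. Peel one level at a time: if S = 1 + c*ζ/S' with S'(0) = 1, then c is the ζ-coefficient of S and S' = c*ζ/(S - 1).
S_1 = c0/f = 1 + (-166/171)*ζ + (16384/29241)*ζ^2 + ...; c1 = -166/171.
S_2 = c1*ζ/(S_1 - 1) = 1 + (8192/14193)*ζ + (16384/558009)*ζ^2 + ...; c2 = 8192/14193.
S_3 = c2*ζ/(S_2 - 1) = 1 + (-38/747)*ζ + ...; c3 = -38/747.

The regular C-fraction coefficients are [4/81, -166/171, 8192/14193, -38/747].
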